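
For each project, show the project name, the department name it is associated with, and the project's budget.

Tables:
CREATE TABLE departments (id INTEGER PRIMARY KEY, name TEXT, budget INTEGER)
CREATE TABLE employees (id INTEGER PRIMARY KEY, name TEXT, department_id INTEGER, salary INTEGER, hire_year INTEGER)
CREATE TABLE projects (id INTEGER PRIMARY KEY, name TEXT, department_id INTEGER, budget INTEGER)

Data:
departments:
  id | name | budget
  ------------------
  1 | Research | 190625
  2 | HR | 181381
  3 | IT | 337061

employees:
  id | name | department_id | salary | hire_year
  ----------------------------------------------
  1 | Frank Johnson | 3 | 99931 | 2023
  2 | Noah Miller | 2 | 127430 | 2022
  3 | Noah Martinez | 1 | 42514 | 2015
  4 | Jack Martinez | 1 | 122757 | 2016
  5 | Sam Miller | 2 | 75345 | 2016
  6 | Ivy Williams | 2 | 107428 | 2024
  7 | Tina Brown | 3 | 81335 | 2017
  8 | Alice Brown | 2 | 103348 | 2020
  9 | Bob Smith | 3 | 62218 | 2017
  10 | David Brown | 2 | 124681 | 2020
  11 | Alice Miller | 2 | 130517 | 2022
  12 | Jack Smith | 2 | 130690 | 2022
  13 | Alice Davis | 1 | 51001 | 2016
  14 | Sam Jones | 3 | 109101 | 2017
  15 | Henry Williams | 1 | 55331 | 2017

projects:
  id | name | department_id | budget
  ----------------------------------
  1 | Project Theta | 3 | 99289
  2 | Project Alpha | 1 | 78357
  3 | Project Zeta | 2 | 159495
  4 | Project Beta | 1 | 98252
SELECT c.name, p.name AS department, c.budget FROM projects c JOIN departments p ON c.department_id = p.id

Execution result:
name | department | budget
Project Theta | IT | 99289
Project Alpha | Research | 78357
Project Zeta | HR | 159495
Project Beta | Research | 98252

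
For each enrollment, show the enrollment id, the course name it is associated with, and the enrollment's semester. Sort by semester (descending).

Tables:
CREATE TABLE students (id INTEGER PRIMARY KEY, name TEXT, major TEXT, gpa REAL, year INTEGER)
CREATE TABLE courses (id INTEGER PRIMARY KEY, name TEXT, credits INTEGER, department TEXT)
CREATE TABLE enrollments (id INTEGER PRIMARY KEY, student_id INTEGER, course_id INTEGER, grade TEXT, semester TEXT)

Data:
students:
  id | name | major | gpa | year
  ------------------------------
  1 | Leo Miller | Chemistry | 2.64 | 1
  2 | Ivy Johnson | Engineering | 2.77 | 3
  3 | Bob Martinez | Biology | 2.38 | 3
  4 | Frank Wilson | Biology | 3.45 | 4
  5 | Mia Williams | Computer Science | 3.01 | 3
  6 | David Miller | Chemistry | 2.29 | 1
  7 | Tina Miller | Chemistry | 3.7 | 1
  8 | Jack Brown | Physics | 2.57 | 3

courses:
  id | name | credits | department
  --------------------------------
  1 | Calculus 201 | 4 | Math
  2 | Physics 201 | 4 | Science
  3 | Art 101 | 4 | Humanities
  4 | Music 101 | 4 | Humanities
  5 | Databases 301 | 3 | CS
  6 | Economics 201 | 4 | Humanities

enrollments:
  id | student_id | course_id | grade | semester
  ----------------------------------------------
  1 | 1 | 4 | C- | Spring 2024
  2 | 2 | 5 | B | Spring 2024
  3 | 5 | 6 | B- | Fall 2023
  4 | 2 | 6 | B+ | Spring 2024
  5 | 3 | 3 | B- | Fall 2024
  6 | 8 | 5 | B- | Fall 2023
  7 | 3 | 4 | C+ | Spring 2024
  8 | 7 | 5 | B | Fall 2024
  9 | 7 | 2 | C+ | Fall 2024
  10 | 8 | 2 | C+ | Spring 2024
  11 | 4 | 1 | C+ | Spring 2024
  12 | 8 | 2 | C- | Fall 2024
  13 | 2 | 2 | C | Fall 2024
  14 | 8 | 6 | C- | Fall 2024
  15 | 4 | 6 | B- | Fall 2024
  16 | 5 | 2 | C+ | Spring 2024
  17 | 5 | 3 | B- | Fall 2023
SELECT c.id, p.name AS course, c.semester FROM enrollments c JOIN courses p ON c.course_id = p.id ORDER BY c.semester DESC

Execution result:
id | course | semester
1 | Music 101 | Spring 2024
2 | Databases 301 | Spring 2024
4 | Economics 201 | Spring 2024
7 | Music 101 | Spring 2024
10 | Physics 201 | Spring 2024
11 | Calculus 201 | Spring 2024
16 | Physics 201 | Spring 2024
5 | Art 101 | Fall 2024
8 | Databases 301 | Fall 2024
9 | Physics 201 | Fall 2024
12 | Physics 201 | Fall 2024
13 | Physics 201 | Fall 2024
14 | Economics 201 | Fall 2024
15 | Economics 201 | Fall 2024
3 | Economics 201 | Fall 2023
6 | Databases 301 | Fall 2023
17 | Art 101 | Fall 2023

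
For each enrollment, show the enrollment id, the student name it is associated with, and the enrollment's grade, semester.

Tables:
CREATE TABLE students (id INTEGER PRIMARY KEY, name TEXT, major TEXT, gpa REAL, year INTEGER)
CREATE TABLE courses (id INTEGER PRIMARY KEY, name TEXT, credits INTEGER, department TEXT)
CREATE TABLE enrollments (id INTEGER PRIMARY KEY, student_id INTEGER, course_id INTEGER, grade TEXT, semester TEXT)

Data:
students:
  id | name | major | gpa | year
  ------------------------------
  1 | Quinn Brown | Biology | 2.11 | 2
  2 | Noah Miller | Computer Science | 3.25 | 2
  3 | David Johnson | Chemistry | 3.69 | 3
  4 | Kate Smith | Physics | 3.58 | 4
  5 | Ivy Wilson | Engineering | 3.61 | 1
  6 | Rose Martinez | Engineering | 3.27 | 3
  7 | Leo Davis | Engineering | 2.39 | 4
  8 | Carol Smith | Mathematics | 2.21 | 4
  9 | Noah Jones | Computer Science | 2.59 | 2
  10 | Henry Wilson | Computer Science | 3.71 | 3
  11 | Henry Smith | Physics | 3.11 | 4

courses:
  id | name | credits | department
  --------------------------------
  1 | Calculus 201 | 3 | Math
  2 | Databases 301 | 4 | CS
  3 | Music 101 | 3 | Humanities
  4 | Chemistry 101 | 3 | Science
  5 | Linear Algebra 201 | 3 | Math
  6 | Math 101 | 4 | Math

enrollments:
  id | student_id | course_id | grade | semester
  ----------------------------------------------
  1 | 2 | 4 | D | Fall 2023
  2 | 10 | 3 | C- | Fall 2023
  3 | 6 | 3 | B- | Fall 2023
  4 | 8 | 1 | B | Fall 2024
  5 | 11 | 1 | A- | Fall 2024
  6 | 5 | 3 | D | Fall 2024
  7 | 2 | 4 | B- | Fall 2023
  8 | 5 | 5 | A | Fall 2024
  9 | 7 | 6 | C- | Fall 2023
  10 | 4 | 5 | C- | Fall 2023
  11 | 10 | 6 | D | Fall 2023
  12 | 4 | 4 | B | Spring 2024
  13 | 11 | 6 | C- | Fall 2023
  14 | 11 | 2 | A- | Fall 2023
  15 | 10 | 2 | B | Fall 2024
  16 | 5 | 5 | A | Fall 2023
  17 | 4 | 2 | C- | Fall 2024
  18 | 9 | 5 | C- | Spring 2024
SELECT c.id, p.name AS student, c.grade, c.semester FROM enrollments c JOIN students p ON c.student_id = p.id

Execution result:
id | student | grade | semester
1 | Noah Miller | D | Fall 2023
2 | Henry Wilson | C- | Fall 2023
3 | Rose Martinez | B- | Fall 2023
4 | Carol Smith | B | Fall 2024
5 | Henry Smith | A- | Fall 2024
6 | Ivy Wilson | D | Fall 2024
7 | Noah Miller | B- | Fall 2023
8 | Ivy Wilson | A | Fall 2024
9 | Leo Davis | C- | Fall 2023
10 | Kate Smith | C- | Fall 2023
11 | Henry Wilson | D | Fall 2023
12 | Kate Smith | B | Spring 2024
13 | Henry Smith | C- | Fall 2023
14 | Henry Smith | A- | Fall 2023
15 | Henry Wilson | B | Fall 2024
16 | Ivy Wilson | A | Fall 2023
17 | Kate Smith | C- | Fall 2024
18 | Noah Jones | C- | Spring 2024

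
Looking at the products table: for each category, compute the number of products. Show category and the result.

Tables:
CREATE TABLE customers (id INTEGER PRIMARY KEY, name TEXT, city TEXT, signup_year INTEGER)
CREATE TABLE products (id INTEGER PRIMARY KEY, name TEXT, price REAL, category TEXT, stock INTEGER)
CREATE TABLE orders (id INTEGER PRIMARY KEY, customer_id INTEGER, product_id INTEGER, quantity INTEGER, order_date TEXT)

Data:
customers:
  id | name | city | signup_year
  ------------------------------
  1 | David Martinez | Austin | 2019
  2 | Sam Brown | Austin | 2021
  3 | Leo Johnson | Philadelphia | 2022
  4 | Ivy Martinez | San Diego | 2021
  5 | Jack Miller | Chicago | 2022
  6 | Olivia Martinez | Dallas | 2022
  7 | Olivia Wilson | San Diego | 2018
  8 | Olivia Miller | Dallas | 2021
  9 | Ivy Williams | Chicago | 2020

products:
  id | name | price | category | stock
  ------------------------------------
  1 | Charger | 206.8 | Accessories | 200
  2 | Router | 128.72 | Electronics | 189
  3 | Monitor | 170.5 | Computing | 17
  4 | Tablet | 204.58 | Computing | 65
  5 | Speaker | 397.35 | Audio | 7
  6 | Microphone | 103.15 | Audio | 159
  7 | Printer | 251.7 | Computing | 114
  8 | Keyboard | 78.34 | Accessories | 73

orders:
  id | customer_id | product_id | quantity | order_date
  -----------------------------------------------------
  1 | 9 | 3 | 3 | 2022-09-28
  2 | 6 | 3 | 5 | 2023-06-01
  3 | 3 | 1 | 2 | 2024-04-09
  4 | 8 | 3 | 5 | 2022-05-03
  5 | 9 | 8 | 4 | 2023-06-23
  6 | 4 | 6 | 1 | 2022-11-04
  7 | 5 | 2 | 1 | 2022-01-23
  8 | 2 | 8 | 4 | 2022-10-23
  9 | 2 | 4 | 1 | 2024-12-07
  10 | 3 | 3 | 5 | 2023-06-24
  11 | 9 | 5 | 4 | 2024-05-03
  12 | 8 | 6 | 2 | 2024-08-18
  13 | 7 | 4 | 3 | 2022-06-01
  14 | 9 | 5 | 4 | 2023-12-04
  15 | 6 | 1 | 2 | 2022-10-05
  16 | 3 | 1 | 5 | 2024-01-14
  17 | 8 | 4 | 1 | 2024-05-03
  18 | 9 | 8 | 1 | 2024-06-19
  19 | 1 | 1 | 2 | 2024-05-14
SELECT category, COUNT(*) AS n FROM products GROUP BY category

Execution result:
category | n
Accessories | 2
Audio | 2
Computing | 3
Electronics | 1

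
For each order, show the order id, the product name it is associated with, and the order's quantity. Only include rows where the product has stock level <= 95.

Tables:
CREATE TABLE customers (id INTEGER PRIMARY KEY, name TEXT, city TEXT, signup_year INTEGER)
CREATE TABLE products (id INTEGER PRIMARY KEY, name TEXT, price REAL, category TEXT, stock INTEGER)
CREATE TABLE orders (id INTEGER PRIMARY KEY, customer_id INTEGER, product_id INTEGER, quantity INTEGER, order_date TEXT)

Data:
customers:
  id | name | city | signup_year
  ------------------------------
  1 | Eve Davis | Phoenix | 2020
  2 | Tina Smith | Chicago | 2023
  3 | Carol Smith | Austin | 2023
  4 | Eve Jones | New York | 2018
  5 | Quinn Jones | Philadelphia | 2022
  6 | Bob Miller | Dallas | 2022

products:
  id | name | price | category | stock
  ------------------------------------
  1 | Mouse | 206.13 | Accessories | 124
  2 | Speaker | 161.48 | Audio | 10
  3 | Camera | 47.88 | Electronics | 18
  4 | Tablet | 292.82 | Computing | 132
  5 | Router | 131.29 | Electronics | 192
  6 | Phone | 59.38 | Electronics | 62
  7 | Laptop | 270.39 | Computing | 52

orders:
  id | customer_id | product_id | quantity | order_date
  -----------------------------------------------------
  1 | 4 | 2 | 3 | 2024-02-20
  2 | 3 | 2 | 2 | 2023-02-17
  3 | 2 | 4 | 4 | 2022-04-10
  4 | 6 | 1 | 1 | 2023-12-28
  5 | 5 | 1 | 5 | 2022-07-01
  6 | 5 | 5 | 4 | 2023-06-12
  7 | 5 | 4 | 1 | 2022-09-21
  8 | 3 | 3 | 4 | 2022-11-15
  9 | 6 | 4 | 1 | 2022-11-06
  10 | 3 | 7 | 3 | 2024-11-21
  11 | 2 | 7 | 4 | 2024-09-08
SELECT c.id, p.name AS product, c.quantity FROM orders c JOIN products p ON c.product_id = p.id WHERE p.stock <= 95

Execution result:
id | product | quantity
1 | Speaker | 3
2 | Speaker | 2
8 | Camera | 4
10 | Laptop | 3
11 | Laptop | 4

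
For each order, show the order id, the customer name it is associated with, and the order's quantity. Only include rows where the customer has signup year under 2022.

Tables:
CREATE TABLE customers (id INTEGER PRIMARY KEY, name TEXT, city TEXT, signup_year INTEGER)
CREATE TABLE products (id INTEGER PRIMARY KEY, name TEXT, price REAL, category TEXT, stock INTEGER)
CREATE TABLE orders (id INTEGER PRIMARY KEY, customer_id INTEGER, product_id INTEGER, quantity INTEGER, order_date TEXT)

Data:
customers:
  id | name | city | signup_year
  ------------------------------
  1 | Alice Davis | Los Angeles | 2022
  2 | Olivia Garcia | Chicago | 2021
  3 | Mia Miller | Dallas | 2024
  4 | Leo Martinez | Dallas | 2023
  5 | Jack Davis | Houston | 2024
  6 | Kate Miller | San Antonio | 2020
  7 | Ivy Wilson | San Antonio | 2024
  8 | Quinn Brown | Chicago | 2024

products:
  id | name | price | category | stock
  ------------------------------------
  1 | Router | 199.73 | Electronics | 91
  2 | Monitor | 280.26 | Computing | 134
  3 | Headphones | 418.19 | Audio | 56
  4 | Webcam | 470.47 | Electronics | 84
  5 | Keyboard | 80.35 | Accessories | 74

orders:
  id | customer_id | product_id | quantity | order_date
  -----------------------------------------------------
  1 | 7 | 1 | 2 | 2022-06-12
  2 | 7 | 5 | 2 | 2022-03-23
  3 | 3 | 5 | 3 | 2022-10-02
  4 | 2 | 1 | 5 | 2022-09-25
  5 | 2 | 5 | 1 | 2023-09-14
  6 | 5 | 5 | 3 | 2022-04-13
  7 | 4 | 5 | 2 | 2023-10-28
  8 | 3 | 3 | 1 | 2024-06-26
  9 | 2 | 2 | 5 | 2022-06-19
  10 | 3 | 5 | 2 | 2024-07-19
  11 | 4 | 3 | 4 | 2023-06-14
SELECT c.id, p.name AS customer, c.quantity FROM orders c JOIN customers p ON c.customer_id = p.id WHERE p.signup_year < 2022

Execution result:
id | customer | quantity
4 | Olivia Garcia | 5
5 | Olivia Garcia | 1
9 | Olivia Garcia | 5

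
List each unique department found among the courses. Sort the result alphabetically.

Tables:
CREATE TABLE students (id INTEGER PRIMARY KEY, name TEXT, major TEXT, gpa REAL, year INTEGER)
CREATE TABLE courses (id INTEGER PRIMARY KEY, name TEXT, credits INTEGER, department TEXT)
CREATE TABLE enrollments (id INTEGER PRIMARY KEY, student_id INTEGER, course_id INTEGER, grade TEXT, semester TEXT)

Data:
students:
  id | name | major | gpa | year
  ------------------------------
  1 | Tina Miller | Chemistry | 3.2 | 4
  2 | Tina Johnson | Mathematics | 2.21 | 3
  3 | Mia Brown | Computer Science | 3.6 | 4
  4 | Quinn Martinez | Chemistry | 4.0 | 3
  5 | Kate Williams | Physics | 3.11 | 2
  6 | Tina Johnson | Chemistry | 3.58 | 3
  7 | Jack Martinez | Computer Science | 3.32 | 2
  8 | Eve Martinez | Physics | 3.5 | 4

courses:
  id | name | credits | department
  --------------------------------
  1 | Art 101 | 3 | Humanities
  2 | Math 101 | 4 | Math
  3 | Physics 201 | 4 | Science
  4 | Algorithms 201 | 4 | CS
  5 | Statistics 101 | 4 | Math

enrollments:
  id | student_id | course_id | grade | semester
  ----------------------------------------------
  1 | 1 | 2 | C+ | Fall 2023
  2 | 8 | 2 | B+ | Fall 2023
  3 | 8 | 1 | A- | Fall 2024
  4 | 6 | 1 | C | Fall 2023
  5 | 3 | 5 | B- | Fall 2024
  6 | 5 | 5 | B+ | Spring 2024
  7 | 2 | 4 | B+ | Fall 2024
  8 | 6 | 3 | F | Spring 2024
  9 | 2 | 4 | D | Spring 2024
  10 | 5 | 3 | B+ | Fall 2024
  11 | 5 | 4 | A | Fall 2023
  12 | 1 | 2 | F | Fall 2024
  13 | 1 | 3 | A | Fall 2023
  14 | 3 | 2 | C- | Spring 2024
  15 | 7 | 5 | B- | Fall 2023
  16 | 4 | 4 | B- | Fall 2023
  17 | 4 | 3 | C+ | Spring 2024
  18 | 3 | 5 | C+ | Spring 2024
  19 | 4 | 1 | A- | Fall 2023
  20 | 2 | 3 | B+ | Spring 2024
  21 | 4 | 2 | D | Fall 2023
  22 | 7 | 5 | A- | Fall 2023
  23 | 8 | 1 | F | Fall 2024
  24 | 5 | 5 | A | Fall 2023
SELECT DISTINCT department FROM courses ORDER BY department

Execution result:
department
CS
Humanities
Math
Science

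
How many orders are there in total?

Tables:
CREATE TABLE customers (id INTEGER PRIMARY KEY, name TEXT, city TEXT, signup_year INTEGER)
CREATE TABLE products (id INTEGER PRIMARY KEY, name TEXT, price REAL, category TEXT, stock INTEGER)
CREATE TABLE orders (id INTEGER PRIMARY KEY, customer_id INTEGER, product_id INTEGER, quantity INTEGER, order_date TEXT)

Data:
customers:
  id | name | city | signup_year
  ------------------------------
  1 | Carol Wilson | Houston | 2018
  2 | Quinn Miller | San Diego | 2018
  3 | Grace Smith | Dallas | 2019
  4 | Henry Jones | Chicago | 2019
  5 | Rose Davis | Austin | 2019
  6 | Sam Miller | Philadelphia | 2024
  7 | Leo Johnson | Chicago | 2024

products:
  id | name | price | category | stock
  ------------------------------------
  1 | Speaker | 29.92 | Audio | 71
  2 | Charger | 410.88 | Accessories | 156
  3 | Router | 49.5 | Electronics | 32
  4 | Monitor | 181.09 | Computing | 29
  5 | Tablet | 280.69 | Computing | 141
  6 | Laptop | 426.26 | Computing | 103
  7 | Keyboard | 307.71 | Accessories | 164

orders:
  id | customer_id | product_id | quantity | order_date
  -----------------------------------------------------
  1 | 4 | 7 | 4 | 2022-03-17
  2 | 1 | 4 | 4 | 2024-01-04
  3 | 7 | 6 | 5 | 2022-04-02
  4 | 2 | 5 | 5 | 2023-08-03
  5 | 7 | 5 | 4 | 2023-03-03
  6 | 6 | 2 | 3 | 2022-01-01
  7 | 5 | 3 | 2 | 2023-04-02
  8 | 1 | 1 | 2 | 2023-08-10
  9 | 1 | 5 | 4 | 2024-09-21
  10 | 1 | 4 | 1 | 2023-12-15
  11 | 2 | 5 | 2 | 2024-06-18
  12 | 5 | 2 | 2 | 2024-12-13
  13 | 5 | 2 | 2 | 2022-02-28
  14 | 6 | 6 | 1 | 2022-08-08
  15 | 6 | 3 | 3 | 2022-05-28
SELECT COUNT(*) FROM orders

Execution result:
15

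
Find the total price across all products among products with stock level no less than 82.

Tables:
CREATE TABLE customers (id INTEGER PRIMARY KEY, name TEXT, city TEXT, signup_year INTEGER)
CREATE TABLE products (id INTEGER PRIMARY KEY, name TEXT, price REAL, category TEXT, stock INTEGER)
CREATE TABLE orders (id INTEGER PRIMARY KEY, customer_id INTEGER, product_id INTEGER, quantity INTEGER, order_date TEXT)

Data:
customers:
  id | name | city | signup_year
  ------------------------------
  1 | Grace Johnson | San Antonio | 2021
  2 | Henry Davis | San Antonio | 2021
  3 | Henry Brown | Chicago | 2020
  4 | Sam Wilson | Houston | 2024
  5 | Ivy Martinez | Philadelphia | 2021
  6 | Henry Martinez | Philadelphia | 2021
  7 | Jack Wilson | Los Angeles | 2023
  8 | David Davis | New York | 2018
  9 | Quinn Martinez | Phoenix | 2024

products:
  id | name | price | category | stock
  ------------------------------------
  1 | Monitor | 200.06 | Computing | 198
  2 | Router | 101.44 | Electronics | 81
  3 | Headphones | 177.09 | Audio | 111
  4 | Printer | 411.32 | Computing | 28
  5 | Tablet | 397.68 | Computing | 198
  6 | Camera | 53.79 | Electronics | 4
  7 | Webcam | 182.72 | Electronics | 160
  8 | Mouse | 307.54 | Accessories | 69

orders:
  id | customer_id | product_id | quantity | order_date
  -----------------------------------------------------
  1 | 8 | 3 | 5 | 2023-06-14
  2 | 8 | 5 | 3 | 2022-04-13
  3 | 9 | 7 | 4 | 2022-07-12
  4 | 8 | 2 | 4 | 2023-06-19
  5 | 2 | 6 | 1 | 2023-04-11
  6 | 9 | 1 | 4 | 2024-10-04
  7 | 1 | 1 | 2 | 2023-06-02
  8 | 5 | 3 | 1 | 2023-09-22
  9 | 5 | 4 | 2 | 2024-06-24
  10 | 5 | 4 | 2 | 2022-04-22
SELECT SUM(price) FROM products WHERE stock >= 82

Execution result:
957.55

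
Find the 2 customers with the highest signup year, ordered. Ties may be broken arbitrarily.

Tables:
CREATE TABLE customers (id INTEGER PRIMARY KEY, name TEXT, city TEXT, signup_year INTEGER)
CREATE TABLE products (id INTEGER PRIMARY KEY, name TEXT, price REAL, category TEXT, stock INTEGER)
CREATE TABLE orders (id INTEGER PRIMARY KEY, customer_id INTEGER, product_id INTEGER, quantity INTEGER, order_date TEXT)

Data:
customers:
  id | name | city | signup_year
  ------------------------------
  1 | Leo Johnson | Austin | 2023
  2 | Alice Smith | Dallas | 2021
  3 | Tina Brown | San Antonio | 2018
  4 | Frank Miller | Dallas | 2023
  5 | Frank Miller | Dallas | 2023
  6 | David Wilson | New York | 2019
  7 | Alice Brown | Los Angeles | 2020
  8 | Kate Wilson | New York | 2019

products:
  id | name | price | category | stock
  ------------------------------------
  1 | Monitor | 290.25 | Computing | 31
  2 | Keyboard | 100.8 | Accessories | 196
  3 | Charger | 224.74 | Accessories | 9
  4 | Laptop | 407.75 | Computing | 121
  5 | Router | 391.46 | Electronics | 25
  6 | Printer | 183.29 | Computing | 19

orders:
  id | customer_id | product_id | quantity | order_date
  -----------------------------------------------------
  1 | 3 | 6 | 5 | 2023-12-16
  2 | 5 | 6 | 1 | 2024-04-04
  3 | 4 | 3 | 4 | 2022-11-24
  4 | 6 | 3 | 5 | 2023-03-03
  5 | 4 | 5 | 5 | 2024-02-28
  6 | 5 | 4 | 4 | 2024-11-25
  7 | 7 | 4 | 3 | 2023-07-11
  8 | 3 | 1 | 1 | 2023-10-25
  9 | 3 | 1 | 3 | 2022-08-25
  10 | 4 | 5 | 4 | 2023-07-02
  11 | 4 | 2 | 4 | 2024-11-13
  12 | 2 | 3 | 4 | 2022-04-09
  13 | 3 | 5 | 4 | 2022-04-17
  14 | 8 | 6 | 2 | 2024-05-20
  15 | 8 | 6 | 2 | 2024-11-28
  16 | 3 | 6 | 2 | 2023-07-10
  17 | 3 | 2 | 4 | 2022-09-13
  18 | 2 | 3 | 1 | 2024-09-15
SELECT name, signup_year FROM customers ORDER BY signup_year DESC LIMIT 2

Execution result:
name | signup_year
Leo Johnson | 2023
Frank Miller | 2023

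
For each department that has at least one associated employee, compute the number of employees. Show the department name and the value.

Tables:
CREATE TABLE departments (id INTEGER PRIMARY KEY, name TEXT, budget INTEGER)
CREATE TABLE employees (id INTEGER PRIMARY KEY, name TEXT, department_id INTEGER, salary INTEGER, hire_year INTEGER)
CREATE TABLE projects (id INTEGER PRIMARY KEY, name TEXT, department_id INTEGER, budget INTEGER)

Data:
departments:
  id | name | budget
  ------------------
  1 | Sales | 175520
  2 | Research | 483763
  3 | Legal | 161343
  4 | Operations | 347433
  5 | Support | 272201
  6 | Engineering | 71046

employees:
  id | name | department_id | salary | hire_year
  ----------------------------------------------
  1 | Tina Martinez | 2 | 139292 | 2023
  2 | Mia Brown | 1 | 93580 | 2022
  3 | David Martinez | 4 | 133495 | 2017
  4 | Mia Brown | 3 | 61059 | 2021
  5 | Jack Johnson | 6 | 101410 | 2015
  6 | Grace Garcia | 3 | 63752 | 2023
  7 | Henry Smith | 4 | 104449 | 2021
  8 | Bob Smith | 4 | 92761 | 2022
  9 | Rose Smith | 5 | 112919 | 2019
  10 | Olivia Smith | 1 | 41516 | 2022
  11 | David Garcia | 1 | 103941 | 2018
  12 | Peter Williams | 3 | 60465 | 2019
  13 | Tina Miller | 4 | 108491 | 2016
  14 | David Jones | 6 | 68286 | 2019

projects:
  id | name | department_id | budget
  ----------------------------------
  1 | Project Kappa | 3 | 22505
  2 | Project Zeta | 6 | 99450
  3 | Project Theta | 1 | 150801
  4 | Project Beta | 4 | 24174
SELECT p.name, COUNT(*) AS n FROM employees c JOIN departments p ON c.department_id = p.id GROUP BY p.id, p.name

Execution result:
name | n
Sales | 3
Research | 1
Legal | 3
Operations | 4
Support | 1
Engineering | 2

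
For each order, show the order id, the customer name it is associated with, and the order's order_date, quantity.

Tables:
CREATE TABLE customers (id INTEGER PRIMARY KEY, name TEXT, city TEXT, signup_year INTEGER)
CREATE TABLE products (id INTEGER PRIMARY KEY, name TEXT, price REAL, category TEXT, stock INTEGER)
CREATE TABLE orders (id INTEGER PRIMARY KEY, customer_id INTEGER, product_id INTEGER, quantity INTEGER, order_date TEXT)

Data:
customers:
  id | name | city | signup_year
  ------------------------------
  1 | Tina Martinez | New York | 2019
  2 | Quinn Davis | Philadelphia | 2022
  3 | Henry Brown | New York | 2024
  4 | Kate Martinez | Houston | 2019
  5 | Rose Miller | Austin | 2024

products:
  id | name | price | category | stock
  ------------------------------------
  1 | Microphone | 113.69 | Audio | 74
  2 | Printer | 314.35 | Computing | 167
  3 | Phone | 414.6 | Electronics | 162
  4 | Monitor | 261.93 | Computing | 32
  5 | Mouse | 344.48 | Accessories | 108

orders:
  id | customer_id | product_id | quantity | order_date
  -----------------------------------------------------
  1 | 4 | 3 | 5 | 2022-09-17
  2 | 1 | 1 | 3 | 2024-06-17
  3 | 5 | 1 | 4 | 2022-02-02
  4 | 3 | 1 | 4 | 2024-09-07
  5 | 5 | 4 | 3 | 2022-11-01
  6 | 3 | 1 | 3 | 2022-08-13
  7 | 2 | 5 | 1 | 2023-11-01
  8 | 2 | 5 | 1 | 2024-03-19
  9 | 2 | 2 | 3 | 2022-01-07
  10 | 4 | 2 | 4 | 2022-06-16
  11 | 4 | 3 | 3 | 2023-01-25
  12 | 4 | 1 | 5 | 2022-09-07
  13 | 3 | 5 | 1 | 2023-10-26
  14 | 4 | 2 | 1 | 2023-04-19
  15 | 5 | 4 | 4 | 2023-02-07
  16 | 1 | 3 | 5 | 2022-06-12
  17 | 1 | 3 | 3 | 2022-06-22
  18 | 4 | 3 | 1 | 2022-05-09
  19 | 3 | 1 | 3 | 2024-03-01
SELECT c.id, p.name AS customer, c.order_date, c.quantity FROM orders c JOIN customers p ON c.customer_id = p.id

Execution result:
id | customer | order_date | quantity
1 | Kate Martinez | 2022-09-17 | 5
2 | Tina Martinez | 2024-06-17 | 3
3 | Rose Miller | 2022-02-02 | 4
4 | Henry Brown | 2024-09-07 | 4
5 | Rose Miller | 2022-11-01 | 3
6 | Henry Brown | 2022-08-13 | 3
7 | Quinn Davis | 2023-11-01 | 1
8 | Quinn Davis | 2024-03-19 | 1
9 | Quinn Davis | 2022-01-07 | 3
10 | Kate Martinez | 2022-06-16 | 4
11 | Kate Martinez | 2023-01-25 | 3
12 | Kate Martinez | 2022-09-07 | 5
13 | Henry Brown | 2023-10-26 | 1
14 | Kate Martinez | 2023-04-19 | 1
15 | Rose Miller | 2023-02-07 | 4
16 | Tina Martinez | 2022-06-12 | 5
17 | Tina Martinez | 2022-06-22 | 3
18 | Kate Martinez | 2022-05-09 | 1
19 | Henry Brown | 2024-03-01 | 3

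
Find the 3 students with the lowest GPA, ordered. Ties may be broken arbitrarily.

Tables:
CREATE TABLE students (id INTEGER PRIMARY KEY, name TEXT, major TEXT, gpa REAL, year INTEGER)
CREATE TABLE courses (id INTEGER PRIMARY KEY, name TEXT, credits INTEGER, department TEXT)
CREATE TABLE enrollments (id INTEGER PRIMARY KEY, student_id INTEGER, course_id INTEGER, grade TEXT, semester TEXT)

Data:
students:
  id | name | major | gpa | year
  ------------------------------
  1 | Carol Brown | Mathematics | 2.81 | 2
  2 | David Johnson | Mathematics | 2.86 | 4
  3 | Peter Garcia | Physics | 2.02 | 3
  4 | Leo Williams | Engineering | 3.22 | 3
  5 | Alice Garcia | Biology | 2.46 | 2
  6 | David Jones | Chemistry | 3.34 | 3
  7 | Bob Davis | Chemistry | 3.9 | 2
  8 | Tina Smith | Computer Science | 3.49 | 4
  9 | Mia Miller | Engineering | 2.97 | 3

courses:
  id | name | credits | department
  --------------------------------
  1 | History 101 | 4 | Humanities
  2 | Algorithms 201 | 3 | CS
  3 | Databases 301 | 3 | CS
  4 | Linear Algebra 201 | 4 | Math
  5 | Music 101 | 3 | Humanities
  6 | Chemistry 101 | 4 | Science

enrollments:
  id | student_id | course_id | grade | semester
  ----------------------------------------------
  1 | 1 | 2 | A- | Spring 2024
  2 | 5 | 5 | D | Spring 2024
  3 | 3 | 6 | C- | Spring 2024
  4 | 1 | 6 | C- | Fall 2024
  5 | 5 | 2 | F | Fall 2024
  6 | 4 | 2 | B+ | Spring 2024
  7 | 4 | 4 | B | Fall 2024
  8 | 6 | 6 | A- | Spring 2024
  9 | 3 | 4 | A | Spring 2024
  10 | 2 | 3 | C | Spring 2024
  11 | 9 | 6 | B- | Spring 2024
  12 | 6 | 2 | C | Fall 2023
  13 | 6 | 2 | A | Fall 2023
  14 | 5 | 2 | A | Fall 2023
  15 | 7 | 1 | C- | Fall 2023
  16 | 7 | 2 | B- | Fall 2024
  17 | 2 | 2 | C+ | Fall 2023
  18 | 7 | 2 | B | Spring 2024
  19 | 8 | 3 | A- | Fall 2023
SELECT name, gpa FROM students ORDER BY gpa ASC LIMIT 3

Execution result:
name | gpa
Peter Garcia | 2.02
Alice Garcia | 2.46
Carol Brown | 2.81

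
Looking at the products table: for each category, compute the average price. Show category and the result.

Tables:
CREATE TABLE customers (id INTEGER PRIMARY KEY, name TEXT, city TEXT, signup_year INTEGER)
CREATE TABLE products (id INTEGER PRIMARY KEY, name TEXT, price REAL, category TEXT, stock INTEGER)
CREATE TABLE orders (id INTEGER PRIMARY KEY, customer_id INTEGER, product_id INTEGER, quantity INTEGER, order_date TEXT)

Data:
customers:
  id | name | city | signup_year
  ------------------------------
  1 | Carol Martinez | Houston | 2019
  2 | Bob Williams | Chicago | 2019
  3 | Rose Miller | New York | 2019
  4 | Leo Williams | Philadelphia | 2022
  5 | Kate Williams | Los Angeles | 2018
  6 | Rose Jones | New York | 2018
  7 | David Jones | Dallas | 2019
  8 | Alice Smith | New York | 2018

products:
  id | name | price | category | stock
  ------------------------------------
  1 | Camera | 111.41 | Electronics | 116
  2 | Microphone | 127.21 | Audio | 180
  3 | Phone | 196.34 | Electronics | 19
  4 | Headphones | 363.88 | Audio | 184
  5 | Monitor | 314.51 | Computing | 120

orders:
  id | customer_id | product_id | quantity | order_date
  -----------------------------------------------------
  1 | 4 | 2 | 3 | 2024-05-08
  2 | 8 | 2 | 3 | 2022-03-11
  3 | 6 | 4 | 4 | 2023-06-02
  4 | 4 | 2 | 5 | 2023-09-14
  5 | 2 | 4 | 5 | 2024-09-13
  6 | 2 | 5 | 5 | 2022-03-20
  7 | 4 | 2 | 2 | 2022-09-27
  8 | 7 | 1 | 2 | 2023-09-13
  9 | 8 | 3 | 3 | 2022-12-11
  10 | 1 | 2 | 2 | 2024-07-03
SELECT category, AVG(price) AS avg_price FROM products GROUP BY category

Execution result:
category | avg_price
Audio | 245.55
Computing | 314.51
Electronics | 153.88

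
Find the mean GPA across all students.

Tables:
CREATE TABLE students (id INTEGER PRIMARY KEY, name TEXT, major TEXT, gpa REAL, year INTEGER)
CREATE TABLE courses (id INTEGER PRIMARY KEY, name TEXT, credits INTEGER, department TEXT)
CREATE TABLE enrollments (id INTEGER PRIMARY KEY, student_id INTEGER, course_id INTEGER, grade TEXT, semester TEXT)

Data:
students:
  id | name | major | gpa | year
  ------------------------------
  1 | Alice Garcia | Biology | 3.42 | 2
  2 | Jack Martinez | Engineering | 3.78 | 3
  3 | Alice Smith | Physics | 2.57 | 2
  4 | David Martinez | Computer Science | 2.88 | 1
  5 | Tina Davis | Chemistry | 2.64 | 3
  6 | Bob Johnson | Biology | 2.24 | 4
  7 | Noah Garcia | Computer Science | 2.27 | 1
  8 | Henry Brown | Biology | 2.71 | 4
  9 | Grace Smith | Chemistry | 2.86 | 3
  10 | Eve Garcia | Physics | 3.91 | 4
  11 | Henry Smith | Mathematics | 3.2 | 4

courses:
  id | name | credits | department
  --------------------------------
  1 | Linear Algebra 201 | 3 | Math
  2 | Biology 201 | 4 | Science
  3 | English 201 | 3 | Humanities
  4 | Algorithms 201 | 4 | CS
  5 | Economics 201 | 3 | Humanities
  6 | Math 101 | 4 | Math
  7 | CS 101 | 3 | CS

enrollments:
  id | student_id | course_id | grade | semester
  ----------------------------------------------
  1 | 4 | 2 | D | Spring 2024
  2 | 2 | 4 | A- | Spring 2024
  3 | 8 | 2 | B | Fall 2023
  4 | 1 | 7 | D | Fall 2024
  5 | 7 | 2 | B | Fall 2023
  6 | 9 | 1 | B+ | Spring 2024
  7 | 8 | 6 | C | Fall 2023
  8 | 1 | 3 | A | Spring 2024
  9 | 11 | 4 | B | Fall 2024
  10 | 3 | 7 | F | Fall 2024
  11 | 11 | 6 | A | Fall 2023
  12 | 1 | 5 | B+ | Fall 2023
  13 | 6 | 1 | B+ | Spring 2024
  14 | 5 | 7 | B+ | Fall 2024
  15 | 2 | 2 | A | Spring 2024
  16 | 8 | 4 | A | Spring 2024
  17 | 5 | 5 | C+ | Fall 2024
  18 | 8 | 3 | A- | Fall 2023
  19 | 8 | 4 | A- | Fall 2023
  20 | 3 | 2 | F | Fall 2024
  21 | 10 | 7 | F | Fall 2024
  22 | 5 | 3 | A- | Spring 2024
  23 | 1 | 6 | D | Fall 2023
SELECT AVG(gpa) FROM students

Execution result:
2.95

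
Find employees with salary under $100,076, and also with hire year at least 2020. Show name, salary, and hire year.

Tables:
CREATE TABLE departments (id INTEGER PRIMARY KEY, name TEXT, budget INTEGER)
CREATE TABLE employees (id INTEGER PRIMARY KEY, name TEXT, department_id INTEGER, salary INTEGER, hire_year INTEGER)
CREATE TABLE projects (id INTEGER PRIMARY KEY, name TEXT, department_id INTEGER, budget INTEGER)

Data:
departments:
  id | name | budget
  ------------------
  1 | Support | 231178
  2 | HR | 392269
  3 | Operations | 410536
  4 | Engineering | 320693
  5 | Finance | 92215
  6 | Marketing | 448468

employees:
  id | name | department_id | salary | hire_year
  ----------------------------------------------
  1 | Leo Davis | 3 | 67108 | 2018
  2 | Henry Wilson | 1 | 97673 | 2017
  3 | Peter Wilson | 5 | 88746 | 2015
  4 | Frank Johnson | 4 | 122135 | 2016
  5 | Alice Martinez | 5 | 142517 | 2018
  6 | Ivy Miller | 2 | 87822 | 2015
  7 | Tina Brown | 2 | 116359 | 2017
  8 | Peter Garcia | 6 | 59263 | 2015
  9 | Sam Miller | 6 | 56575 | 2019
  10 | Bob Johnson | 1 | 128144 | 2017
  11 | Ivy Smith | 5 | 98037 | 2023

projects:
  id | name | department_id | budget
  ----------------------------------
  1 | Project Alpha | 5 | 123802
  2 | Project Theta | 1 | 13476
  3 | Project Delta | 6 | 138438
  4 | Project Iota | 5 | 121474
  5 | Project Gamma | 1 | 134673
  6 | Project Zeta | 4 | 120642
SELECT name, salary, hire_year FROM employees WHERE salary < 100076 AND hire_year >= 2020

Execution result:
name | salary | hire_year
Ivy Smith | 98037 | 2023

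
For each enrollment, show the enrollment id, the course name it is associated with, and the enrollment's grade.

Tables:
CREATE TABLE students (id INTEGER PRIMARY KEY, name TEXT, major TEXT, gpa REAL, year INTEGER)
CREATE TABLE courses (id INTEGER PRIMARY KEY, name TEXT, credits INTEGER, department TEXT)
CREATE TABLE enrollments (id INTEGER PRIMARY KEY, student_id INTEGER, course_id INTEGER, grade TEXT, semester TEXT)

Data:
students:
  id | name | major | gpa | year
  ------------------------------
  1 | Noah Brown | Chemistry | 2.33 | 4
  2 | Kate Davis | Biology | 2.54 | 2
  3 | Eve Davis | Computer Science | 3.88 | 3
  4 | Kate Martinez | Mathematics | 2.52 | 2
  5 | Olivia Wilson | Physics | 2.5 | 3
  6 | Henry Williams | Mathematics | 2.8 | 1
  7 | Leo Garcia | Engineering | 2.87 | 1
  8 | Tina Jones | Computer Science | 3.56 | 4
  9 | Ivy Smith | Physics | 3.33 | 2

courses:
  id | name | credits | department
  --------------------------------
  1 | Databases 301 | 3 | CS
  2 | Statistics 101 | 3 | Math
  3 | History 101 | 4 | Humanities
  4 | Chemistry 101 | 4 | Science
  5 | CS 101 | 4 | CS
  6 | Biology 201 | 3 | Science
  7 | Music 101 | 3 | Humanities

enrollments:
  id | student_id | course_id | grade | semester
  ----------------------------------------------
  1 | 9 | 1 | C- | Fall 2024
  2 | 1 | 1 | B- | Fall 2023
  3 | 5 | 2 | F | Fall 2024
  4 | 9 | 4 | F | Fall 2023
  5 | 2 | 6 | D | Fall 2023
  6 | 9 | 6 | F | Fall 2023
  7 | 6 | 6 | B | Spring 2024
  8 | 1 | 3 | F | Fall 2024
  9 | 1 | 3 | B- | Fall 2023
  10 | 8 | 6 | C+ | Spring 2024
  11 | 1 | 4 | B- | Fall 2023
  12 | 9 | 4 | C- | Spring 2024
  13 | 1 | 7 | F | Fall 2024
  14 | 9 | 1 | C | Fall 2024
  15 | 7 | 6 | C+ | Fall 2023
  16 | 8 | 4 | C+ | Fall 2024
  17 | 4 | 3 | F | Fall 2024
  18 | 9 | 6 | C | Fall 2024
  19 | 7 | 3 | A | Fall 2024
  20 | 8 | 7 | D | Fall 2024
SELECT c.id, p.name AS course, c.grade FROM enrollments c JOIN courses p ON c.course_id = p.id

Execution result:
id | course | grade
1 | Databases 301 | C-
2 | Databases 301 | B-
3 | Statistics 101 | F
4 | Chemistry 101 | F
5 | Biology 201 | D
6 | Biology 201 | F
7 | Biology 201 | B
8 | History 101 | F
9 | History 101 | B-
10 | Biology 201 | C+
11 | Chemistry 101 | B-
12 | Chemistry 101 | C-
13 | Music 101 | F
14 | Databases 301 | C
15 | Biology 201 | C+
16 | Chemistry 101 | C+
17 | History 101 | F
18 | Biology 201 | C
19 | History 101 | A
20 | Music 101 | D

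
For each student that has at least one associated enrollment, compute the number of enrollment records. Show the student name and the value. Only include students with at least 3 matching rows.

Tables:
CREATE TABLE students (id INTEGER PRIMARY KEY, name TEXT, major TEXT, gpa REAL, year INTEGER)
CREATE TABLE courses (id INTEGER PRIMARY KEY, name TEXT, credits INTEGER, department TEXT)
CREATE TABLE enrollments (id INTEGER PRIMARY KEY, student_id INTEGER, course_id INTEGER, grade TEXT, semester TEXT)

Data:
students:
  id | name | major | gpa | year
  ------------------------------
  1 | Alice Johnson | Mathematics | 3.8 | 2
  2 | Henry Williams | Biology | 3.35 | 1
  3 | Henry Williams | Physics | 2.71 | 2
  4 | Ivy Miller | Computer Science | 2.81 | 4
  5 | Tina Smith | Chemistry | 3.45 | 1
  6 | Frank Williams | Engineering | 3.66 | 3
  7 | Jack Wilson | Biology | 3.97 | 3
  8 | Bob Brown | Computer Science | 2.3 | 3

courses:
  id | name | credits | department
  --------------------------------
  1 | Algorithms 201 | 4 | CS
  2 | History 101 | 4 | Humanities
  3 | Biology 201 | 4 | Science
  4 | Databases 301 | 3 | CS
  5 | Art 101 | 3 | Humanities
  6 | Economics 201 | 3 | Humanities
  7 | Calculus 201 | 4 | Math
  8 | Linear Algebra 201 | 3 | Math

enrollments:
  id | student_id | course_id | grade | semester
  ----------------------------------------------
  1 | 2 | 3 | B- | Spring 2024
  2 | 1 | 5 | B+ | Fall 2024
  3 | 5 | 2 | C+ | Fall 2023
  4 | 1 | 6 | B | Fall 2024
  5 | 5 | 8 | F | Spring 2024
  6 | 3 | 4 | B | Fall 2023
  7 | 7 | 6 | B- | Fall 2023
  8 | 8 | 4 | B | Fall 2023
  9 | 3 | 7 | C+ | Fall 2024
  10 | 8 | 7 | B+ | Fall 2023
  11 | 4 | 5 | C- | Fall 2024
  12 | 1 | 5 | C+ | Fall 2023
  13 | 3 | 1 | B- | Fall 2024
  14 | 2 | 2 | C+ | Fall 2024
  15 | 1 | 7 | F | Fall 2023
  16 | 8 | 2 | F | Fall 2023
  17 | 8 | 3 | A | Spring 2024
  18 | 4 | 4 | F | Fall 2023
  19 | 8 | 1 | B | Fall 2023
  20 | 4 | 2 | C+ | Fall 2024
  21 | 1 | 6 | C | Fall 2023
SELECT p.name, COUNT(*) AS n FROM enrollments c JOIN students p ON c.student_id = p.id GROUP BY p.id, p.name HAVING COUNT(*) >= 3

Execution result:
name | n
Alice Johnson | 5
Henry Williams | 3
Ivy Miller | 3
Bob Brown | 5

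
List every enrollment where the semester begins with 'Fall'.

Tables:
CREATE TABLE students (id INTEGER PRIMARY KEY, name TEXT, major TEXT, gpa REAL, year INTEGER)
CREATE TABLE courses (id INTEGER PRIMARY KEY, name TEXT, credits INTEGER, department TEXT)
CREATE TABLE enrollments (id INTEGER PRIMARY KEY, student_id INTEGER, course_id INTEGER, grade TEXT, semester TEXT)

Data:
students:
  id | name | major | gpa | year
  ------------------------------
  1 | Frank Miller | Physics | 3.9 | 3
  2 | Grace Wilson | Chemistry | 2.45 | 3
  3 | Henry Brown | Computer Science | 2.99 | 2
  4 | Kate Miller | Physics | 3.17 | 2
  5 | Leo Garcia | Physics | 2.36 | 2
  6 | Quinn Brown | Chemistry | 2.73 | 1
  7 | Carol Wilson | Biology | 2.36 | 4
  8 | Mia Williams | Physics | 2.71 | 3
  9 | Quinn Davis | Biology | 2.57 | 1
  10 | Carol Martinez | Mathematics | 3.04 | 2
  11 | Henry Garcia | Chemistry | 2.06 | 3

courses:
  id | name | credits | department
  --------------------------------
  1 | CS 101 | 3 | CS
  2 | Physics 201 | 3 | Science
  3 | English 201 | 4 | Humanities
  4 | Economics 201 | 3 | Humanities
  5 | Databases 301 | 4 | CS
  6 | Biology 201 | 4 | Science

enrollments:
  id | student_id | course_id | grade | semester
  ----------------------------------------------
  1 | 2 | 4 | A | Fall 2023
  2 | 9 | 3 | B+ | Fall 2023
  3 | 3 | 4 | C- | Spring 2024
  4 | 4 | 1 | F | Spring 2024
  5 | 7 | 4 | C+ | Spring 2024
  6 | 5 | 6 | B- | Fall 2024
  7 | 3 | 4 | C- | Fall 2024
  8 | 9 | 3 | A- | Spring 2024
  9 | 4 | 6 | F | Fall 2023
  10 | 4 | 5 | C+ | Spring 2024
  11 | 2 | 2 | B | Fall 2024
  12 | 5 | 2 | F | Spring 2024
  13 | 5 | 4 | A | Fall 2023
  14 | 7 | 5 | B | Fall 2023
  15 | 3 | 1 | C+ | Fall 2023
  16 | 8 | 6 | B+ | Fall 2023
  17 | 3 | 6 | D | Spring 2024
SELECT id, semester FROM enrollments WHERE semester LIKE 'Fall%'

Execution result:
id | semester
1 | Fall 2023
2 | Fall 2023
6 | Fall 2024
7 | Fall 2024
9 | Fall 2023
11 | Fall 2024
13 | Fall 2023
14 | Fall 2023
15 | Fall 2023
16 | Fall 2023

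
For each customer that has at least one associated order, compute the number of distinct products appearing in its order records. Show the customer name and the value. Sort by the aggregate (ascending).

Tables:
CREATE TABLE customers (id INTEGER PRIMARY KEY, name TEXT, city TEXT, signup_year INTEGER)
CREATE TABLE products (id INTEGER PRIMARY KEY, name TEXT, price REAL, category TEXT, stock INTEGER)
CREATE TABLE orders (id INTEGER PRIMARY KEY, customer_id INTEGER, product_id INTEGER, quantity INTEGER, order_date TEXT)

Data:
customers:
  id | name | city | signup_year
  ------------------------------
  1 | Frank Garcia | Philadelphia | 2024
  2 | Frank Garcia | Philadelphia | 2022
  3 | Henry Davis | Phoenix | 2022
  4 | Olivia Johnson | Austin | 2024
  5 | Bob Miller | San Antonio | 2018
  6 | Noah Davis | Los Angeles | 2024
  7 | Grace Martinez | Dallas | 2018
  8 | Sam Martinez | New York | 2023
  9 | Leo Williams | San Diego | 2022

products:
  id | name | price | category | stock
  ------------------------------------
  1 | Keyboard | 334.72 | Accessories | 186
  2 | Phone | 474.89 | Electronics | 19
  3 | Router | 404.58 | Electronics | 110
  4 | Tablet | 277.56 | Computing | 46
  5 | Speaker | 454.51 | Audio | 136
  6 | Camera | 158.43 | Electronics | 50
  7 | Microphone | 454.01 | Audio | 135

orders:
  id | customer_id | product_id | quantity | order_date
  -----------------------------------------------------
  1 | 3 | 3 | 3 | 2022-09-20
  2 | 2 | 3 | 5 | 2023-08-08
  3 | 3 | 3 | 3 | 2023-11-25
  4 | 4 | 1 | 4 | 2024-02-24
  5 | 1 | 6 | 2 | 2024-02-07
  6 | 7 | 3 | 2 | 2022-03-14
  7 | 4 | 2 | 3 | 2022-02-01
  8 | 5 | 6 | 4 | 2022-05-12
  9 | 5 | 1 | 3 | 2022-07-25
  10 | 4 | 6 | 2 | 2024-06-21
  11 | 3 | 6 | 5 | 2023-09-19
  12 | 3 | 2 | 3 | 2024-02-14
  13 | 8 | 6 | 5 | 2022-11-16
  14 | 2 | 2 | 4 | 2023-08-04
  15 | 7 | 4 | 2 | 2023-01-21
SELECT p.name, COUNT(DISTINCT c.product_id) AS distinct_product_count FROM orders c JOIN customers p ON c.customer_id = p.id GROUP BY p.id, p.name ORDER BY distinct_product_count ASC

Execution result:
name | distinct_product_count
Frank Garcia | 1
Sam Martinez | 1
Frank Garcia | 2
Bob Miller | 2
Grace Martinez | 2
Henry Davis | 3
Olivia Johnson | 3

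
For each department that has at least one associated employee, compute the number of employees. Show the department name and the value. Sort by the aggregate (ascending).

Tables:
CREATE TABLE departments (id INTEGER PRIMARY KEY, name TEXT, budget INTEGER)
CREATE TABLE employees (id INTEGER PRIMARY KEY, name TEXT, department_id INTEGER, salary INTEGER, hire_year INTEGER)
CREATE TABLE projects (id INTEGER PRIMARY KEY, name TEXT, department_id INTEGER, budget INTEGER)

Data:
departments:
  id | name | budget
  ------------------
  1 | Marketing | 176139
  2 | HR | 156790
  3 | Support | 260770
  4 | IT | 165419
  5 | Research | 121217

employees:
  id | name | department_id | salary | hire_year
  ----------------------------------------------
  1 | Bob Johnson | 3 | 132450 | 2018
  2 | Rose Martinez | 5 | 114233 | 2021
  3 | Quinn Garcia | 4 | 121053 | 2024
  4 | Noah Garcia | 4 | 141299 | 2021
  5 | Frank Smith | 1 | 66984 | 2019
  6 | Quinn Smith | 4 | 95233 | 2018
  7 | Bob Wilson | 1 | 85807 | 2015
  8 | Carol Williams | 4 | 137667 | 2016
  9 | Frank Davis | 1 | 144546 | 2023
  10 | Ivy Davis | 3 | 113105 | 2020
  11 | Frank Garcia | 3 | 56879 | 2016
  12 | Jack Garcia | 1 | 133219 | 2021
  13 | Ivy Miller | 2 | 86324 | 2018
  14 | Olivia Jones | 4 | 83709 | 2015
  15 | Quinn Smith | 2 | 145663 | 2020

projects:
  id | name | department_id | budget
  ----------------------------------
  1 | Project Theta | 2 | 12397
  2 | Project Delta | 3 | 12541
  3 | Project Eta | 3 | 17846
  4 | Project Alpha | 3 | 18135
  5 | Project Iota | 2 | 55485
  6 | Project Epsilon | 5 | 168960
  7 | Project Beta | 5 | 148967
SELECT p.name, COUNT(*) AS n FROM employees c JOIN departments p ON c.department_id = p.id GROUP BY p.id, p.name ORDER BY n ASC

Execution result:
name | n
Research | 1
HR | 2
Support | 3
Marketing | 4
IT | 5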